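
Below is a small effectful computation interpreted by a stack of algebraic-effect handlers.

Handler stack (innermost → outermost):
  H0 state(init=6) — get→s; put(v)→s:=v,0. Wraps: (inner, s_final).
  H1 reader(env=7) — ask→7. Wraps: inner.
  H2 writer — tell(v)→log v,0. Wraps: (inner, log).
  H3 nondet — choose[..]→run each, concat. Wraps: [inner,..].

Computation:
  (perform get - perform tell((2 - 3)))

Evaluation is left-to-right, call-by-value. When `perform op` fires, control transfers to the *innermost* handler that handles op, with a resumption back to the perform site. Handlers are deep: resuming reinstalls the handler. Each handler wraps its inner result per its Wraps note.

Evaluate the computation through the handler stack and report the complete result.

Answer: [((6, 6), (-1))]

Working:
get @ H0 ⇒ 6
tell(-1) @ H2 ⇒ log+=-1
H0 returns (6, 6)
H1 returns (6, 6)
H2 returns ((6, 6), (-1))
H3 returns [((6, 6), (-1))]
= [((6, 6), (-1))]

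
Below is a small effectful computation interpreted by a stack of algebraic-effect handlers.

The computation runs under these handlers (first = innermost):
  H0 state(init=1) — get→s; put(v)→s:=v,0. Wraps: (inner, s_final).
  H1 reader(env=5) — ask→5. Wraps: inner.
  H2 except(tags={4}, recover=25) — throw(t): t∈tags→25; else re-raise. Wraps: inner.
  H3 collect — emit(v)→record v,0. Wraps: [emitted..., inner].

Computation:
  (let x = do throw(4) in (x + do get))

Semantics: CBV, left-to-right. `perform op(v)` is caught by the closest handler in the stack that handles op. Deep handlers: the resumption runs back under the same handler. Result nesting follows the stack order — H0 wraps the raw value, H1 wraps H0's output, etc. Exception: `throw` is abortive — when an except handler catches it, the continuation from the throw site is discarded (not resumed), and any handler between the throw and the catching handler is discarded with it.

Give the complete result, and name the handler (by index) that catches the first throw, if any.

Answer: [25] ; first throw caught by: H2

Evaluation trace:
throw(4) @ H2 caught ⇒ 25
H3 returns [25]
= [25]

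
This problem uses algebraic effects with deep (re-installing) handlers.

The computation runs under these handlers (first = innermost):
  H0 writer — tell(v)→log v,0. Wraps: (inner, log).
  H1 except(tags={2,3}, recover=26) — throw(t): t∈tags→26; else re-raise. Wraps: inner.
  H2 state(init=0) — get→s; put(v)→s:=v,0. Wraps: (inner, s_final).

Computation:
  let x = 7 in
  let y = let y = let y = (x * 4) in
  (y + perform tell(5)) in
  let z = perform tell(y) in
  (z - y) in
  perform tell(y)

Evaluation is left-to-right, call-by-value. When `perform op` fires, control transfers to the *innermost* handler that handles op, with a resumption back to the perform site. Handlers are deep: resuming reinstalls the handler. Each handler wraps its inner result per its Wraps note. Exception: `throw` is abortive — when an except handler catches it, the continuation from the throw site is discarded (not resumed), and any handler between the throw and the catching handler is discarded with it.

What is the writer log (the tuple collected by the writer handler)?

Answer: (5, 28, -28)

Working:
tell(5) @ H0 ⇒ log+=5
tell(28) @ H0 ⇒ log+=28
tell(-28) @ H0 ⇒ log+=-28
H0 returns (0, (5, 28, -28))
H1 returns (0, (5, 28, -28))
H2 returns ((0, (5, 28, -28)), 0)
= ((0, (5, 28, -28)), 0)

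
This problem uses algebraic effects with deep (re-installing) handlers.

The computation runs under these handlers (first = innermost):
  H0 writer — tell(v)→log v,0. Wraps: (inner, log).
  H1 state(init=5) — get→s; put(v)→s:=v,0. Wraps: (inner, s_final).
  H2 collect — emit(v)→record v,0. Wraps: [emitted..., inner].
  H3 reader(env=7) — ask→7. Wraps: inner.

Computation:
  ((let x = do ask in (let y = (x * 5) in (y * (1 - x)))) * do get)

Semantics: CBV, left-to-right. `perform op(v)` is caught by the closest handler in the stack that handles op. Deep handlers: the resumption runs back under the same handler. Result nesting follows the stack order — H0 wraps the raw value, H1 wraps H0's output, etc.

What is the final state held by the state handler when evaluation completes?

Step-by-step:
ask @ H3 ⇒ 7
get @ H1 ⇒ 5
H0 returns (-1050, ())
H1 returns ((-1050, ()), 5)
H2 returns [((-1050, ()), 5)]
H3 returns [((-1050, ()), 5)]
= [((-1050, ()), 5)]

Answer: 5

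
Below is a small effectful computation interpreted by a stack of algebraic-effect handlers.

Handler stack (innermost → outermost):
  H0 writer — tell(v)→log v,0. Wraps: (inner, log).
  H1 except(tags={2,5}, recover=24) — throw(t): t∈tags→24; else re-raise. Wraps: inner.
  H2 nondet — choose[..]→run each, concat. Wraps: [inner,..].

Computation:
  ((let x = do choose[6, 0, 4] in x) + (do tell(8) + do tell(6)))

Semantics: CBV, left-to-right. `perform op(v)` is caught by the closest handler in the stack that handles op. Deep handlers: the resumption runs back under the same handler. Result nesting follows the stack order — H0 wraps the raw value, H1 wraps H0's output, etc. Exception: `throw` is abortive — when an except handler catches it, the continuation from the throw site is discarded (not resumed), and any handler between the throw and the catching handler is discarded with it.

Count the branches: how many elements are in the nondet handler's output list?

Step-by-step:
choose[6, 0, 4] @ H2
  branch[0] choose=6:
    tell(8) @ H0 ⇒ log+=8
    tell(6) @ H0 ⇒ log+=6
    H0 returns (6, (8, 6))
    H1 returns (6, (8, 6))
    H2 returns [(6, (8, 6))]
  branch[1] choose=0:
    tell(8) @ H0 ⇒ log+=8
    tell(6) @ H0 ⇒ log+=6
    H0 returns (0, (8, 6))
    H1 returns (0, (8, 6))
    H2 returns [(0, (8, 6))]
  branch[2] choose=4:
    tell(8) @ H0 ⇒ log+=8
    tell(6) @ H0 ⇒ log+=6
    H0 returns (4, (8, 6))
    H1 returns (4, (8, 6))
    H2 returns [(4, (8, 6))]
= [(6, (8, 6)), (0, (8, 6)), (4, (8, 6))]

Answer: 3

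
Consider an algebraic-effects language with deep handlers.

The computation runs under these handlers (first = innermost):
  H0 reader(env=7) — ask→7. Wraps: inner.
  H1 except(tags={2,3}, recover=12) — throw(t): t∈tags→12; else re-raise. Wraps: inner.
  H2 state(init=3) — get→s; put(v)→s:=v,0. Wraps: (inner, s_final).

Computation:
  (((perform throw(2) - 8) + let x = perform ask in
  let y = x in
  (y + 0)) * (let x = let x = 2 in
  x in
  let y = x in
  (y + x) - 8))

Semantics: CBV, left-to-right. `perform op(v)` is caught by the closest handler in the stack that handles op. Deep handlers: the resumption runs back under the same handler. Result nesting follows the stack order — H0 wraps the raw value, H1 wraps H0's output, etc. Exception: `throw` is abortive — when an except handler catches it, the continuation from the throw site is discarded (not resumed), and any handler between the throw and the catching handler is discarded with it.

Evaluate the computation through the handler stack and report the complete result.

Answer: (12, 3)

Working:
throw(2) @ H1 caught ⇒ 12
H2 returns (12, 3)
= (12, 3)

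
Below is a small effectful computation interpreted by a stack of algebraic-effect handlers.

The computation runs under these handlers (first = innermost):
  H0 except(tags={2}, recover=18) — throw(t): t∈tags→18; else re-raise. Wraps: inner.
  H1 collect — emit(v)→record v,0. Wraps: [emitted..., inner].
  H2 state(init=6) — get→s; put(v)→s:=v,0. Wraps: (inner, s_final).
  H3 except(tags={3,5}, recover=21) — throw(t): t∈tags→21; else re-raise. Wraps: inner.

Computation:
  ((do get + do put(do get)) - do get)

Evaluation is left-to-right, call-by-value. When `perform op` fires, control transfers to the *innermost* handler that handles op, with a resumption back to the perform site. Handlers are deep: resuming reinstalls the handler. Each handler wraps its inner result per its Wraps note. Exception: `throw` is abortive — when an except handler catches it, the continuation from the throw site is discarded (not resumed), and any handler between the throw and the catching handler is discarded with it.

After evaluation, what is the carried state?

Answer: 6

Step-by-step:
get @ H2 ⇒ 6
get @ H2 ⇒ 6
put(6) @ H2 ⇒ s:=6
get @ H2 ⇒ 6
H0 returns 0
H1 returns [0]
H2 returns ([0], 6)
H3 returns ([0], 6)
= ([0], 6)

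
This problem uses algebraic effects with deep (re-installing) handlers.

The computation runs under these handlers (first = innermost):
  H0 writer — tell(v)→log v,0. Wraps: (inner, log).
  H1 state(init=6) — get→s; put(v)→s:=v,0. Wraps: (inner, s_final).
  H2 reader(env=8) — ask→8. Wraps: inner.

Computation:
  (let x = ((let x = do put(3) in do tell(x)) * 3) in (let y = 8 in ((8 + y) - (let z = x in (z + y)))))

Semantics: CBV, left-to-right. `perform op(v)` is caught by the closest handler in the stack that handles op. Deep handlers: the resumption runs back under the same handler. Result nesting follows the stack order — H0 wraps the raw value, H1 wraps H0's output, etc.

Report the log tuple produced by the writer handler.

Answer: (0)

Working:
put(3) @ H1 ⇒ s:=3
tell(0) @ H0 ⇒ log+=0
H0 returns (8, (0))
H1 returns ((8, (0)), 3)
H2 returns ((8, (0)), 3)
= ((8, (0)), 3)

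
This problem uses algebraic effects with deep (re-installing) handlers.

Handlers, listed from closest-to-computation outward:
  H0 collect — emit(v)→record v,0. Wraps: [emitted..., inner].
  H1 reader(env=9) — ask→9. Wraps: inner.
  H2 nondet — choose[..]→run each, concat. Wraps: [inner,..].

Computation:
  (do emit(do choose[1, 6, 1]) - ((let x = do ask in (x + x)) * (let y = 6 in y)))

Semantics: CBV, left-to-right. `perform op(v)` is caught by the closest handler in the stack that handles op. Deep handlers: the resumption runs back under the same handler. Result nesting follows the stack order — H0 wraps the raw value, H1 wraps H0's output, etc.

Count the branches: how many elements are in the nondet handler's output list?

Answer: 3

Step-by-step:
choose[1, 6, 1] @ H2
  branch[0] choose=1:
    emit(1) @ H0 ⇒ out+=1
    ask @ H1 ⇒ 9
    H0 returns [1, -108]
    H1 returns [1, -108]
    H2 returns [[1, -108]]
  branch[1] choose=6:
    emit(6) @ H0 ⇒ out+=6
    ask @ H1 ⇒ 9
    H0 returns [6, -108]
    H1 returns [6, -108]
    H2 returns [[6, -108]]
  branch[2] choose=1:
    emit(1) @ H0 ⇒ out+=1
    ask @ H1 ⇒ 9
    H0 returns [1, -108]
    H1 returns [1, -108]
    H2 returns [[1, -108]]
= [[1, -108], [6, -108], [1, -108]]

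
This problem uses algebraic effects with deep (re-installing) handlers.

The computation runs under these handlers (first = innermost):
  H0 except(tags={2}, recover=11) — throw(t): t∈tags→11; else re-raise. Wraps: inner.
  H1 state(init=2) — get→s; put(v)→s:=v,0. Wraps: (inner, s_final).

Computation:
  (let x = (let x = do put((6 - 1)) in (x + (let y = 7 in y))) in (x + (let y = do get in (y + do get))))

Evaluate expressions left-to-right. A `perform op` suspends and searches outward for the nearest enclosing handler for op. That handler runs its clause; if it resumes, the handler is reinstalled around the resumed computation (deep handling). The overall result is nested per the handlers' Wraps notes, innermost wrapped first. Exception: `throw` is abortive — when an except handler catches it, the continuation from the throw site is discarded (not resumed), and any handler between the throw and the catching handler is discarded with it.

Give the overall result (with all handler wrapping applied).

Answer: (17, 5)

Working:
put(5) @ H1 ⇒ s:=5
get @ H1 ⇒ 5
get @ H1 ⇒ 5
H0 returns 17
H1 returns (17, 5)
= (17, 5)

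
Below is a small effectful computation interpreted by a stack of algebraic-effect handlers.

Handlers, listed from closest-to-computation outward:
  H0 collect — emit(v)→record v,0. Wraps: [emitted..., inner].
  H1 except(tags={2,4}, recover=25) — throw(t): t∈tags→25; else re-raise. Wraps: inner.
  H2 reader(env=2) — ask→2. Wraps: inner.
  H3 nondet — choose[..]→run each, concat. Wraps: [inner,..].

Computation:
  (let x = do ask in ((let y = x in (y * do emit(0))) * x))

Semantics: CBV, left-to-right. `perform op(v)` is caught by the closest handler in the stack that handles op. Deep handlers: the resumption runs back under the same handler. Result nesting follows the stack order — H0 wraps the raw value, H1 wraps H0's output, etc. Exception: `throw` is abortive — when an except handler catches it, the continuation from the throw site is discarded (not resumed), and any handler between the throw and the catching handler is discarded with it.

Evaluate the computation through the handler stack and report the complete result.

Evaluation trace:
ask @ H2 ⇒ 2
emit(0) @ H0 ⇒ out+=0
H0 returns [0, 0]
H1 returns [0, 0]
H2 returns [0, 0]
H3 returns [[0, 0]]
= [[0, 0]]

Answer: [[0, 0]]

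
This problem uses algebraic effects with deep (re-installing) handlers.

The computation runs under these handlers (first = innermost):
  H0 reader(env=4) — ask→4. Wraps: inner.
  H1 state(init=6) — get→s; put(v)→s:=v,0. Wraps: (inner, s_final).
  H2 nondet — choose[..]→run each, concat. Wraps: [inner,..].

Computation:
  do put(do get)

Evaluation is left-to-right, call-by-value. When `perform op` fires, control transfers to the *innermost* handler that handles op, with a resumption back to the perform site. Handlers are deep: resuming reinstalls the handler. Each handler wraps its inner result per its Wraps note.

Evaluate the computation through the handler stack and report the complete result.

Answer: [(0, 6)]

Working:
get @ H1 ⇒ 6
put(6) @ H1 ⇒ s:=6
H0 returns 0
H1 returns (0, 6)
H2 returns [(0, 6)]
= [(0, 6)]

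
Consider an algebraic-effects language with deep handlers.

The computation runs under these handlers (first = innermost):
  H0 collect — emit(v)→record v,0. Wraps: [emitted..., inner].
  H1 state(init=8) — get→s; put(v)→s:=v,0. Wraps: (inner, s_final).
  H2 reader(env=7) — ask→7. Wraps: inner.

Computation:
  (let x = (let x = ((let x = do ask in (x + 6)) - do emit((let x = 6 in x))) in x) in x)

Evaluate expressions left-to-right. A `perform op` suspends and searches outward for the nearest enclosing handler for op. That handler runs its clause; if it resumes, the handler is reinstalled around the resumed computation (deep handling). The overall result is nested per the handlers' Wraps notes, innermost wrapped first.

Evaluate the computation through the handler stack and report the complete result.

Answer: ([6, 13], 8)

Step-by-step:
ask @ H2 ⇒ 7
emit(6) @ H0 ⇒ out+=6
H0 returns [6, 13]
H1 returns ([6, 13], 8)
H2 returns ([6, 13], 8)
= ([6, 13], 8)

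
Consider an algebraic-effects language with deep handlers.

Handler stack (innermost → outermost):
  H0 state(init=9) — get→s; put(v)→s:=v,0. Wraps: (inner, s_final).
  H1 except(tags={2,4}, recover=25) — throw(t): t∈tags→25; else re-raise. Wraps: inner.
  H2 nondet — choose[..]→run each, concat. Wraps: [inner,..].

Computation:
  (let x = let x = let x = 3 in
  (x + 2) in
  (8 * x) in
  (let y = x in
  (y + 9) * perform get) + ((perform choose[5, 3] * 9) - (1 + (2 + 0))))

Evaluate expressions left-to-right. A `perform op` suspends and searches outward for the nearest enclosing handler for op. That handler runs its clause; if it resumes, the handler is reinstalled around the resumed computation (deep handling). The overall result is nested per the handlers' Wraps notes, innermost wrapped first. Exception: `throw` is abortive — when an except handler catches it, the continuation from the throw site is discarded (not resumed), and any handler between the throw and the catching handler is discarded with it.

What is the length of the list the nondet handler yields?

Answer: 2

Step-by-step:
get @ H0 ⇒ 9
choose[5, 3] @ H2
  branch[0] choose=5:
    H0 returns (483, 9)
    H1 returns (483, 9)
    H2 returns [(483, 9)]
  branch[1] choose=3:
    H0 returns (465, 9)
    H1 returns (465, 9)
    H2 returns [(465, 9)]
= [(483, 9), (465, 9)]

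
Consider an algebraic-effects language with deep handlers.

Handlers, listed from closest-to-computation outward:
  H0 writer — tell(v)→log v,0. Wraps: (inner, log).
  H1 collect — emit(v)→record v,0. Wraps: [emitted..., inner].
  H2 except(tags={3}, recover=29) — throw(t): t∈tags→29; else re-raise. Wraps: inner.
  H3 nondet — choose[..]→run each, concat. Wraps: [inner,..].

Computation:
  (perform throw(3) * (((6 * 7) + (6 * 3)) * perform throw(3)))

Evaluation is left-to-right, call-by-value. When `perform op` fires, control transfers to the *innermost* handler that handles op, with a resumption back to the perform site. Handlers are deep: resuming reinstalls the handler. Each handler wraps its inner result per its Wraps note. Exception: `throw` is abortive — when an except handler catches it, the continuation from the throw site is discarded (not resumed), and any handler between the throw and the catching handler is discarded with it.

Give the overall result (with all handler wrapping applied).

Evaluation trace:
throw(3) @ H2 caught ⇒ 29
H3 returns [29]
= [29]

Answer: [29]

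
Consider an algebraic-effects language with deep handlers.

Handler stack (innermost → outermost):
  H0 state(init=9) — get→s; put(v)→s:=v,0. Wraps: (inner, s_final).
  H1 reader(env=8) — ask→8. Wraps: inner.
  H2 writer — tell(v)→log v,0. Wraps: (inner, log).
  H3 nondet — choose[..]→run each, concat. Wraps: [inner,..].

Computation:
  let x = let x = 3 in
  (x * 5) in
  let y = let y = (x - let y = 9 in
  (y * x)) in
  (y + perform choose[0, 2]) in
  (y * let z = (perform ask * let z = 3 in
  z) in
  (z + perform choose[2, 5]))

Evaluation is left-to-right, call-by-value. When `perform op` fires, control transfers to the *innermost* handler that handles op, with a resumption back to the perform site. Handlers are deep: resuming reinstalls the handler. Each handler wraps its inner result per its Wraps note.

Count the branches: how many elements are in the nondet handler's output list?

Answer: 4

Evaluation trace:
choose[0, 2] @ H3
  branch[0] choose=0:
    ask @ H1 ⇒ 8
    choose[2, 5] @ H3
      branch[0] choose=2:
        H0 returns (-3120, 9)
        H1 returns (-3120, 9)
        H2 returns ((-3120, 9), ())
        H3 returns [((-3120, 9), ())]
      branch[1] choose=5:
        H0 returns (-3480, 9)
        H1 returns (-3480, 9)
        H2 returns ((-3480, 9), ())
        H3 returns [((-3480, 9), ())]
  branch[1] choose=2:
    ask @ H1 ⇒ 8
    choose[2, 5] @ H3
      branch[0] choose=2:
        H0 returns (-3068, 9)
        H1 returns (-3068, 9)
        H2 returns ((-3068, 9), ())
        H3 returns [((-3068, 9), ())]
      branch[1] choose=5:
        H0 returns (-3422, 9)
        H1 returns (-3422, 9)
        H2 returns ((-3422, 9), ())
        H3 returns [((-3422, 9), ())]
= [((-3120, 9), ()), ((-3480, 9), ()), ((-3068, 9), ()), ((-3422, 9), ())]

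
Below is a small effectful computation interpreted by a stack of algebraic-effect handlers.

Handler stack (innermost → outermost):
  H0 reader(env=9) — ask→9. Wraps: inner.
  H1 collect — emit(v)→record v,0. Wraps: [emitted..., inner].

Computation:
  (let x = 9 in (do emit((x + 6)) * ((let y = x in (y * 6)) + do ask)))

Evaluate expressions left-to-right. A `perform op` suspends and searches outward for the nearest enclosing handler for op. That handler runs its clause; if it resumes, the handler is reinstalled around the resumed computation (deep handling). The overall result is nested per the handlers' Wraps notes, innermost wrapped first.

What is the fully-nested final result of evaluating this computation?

Evaluation trace:
emit(15) @ H1 ⇒ out+=15
ask @ H0 ⇒ 9
H0 returns 0
H1 returns [15, 0]
= [15, 0]

Answer: [15, 0]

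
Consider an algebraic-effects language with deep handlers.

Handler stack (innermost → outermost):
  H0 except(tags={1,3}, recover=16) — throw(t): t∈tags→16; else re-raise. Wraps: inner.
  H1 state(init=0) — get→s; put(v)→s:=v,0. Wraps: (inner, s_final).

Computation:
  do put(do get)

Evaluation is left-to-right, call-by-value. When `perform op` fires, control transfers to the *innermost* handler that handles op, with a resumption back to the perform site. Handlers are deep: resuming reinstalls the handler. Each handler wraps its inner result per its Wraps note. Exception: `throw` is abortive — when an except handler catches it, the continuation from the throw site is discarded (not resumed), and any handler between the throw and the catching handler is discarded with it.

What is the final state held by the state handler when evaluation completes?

Answer: 0

Evaluation trace:
get @ H1 ⇒ 0
put(0) @ H1 ⇒ s:=0
H0 returns 0
H1 returns (0, 0)
= (0, 0)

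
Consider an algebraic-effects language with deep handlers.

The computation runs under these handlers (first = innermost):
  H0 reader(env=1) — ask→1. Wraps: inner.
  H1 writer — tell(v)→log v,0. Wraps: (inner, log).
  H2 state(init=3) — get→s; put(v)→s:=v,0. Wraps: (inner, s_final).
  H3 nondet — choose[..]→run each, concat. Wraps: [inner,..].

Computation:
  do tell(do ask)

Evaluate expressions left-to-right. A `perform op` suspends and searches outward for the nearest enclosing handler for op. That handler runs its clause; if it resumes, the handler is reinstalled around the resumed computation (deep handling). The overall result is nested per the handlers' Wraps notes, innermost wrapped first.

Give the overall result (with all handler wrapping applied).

Answer: [((0, (1)), 3)]

Working:
ask @ H0 ⇒ 1
tell(1) @ H1 ⇒ log+=1
H0 returns 0
H1 returns (0, (1))
H2 returns ((0, (1)), 3)
H3 returns [((0, (1)), 3)]
= [((0, (1)), 3)]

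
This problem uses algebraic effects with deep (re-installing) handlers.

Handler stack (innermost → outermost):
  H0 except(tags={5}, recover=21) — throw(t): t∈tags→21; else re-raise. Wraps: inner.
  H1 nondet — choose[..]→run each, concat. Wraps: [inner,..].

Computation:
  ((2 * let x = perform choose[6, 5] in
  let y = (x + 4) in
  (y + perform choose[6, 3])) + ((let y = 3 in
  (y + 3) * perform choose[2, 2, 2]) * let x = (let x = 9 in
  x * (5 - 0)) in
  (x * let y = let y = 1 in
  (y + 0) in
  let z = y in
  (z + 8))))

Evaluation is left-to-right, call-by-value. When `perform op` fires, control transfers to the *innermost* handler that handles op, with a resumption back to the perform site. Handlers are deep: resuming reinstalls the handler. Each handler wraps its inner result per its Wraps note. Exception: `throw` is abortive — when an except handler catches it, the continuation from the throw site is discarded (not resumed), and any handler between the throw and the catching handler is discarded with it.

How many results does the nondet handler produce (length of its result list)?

Step-by-step:
choose[6, 5] @ H1
  branch[0] choose=6:
    choose[6, 3] @ H1
      branch[0] choose=6:
        choose[2, 2, 2] @ H1
          branch[0] choose=2:
            H0 returns 4892
            H1 returns [4892]
          branch[1] choose=2:
            H0 returns 4892
            H1 returns [4892]
          branch[2] choose=2:
            H0 returns 4892
            H1 returns [4892]
      branch[1] choose=3:
        choose[2, 2, 2] @ H1
          branch[0] choose=2:
            H0 returns 4886
            H1 returns [4886]
          branch[1] choose=2:
            H0 returns 4886
            H1 returns [4886]
          branch[2] choose=2:
            H0 returns 4886
            H1 returns [4886]
  branch[1] choose=5:
    choose[6, 3] @ H1
      branch[0] choose=6:
        choose[2, 2, 2] @ H1
          branch[0] choose=2:
            H0 returns 4890
            H1 returns [4890]
          branch[1] choose=2:
            H0 returns 4890
            H1 returns [4890]
          branch[2] choose=2:
            H0 returns 4890
            H1 returns [4890]
      branch[1] choose=3:
        choose[2, 2, 2] @ H1
          branch[0] choose=2:
            H0 returns 4884
            H1 returns [4884]
          branch[1] choose=2:
            H0 returns 4884
            H1 returns [4884]
          branch[2] choose=2:
            H0 returns 4884
            H1 returns [4884]
= [4892, 4892, 4892, 4886, 4886, 4886, 4890, 4890, 4890, 4884, 4884, 4884]

Answer: 12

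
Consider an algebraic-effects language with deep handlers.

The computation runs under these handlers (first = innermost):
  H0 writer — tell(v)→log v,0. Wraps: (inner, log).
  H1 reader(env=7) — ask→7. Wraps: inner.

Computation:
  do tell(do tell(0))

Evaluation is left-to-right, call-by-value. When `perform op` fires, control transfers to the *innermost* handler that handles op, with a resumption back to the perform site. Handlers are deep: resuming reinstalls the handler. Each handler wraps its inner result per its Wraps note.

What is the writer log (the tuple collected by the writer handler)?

Evaluation trace:
tell(0) @ H0 ⇒ log+=0
tell(0) @ H0 ⇒ log+=0
H0 returns (0, (0, 0))
H1 returns (0, (0, 0))
= (0, (0, 0))

Answer: (0, 0)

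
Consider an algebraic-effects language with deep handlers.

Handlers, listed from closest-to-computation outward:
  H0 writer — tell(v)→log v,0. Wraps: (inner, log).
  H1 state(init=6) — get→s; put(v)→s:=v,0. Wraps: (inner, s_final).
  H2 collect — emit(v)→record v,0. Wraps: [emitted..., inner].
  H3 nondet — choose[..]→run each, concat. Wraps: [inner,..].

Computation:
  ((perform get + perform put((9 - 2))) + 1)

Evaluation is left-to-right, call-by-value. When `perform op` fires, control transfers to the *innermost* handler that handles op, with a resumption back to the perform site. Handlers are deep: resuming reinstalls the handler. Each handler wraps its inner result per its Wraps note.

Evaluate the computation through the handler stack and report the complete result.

Answer: [[((7, ()), 7)]]

Evaluation trace:
get @ H1 ⇒ 6
put(7) @ H1 ⇒ s:=7
H0 returns (7, ())
H1 returns ((7, ()), 7)
H2 returns [((7, ()), 7)]
H3 returns [[((7, ()), 7)]]
= [[((7, ()), 7)]]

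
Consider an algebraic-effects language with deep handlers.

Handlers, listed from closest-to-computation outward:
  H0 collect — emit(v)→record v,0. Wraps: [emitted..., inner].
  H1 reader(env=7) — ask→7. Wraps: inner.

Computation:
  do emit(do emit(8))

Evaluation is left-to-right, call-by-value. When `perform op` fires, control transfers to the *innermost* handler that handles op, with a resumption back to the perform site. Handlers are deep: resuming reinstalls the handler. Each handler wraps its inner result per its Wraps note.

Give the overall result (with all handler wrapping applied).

Step-by-step:
emit(8) @ H0 ⇒ out+=8
emit(0) @ H0 ⇒ out+=0
H0 returns [8, 0, 0]
H1 returns [8, 0, 0]
= [8, 0, 0]

Answer: [8, 0, 0]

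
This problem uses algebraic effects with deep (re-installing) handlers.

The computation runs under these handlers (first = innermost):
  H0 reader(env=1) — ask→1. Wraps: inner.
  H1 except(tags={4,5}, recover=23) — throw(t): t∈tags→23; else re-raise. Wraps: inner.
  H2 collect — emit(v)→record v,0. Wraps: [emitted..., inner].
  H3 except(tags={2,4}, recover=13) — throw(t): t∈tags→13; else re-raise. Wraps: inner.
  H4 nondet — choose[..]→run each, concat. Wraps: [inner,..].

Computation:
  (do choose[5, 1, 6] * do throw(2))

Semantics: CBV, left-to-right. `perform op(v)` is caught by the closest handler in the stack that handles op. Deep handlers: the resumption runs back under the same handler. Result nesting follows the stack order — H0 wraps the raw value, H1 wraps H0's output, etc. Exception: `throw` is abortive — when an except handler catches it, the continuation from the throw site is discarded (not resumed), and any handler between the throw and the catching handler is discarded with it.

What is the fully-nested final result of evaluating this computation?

Step-by-step:
choose[5, 1, 6] @ H4
  branch[0] choose=5:
    throw(2) @ H1 re-raised
    throw(2) @ H3 caught ⇒ 13
    H4 returns [13]
  branch[1] choose=1:
    throw(2) @ H1 re-raised
    throw(2) @ H3 caught ⇒ 13
    H4 returns [13]
  branch[2] choose=6:
    throw(2) @ H1 re-raised
    throw(2) @ H3 caught ⇒ 13
    H4 returns [13]
= [13, 13, 13]

Answer: [13, 13, 13]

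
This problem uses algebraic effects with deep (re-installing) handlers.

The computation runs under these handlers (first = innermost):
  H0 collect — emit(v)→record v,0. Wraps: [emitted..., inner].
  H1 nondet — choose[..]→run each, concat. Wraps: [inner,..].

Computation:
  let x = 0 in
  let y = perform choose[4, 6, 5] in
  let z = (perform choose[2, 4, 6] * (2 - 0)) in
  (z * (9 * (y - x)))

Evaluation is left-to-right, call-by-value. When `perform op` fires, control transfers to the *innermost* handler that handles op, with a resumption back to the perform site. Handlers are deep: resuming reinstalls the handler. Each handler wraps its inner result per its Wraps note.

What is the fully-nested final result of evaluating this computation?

Evaluation trace:
choose[4, 6, 5] @ H1
  branch[0] choose=4:
    choose[2, 4, 6] @ H1
      branch[0] choose=2:
        H0 returns [144]
        H1 returns [[144]]
      branch[1] choose=4:
        H0 returns [288]
        H1 returns [[288]]
      branch[2] choose=6:
        H0 returns [432]
        H1 returns [[432]]
  branch[1] choose=6:
    choose[2, 4, 6] @ H1
      branch[0] choose=2:
        H0 returns [216]
        H1 returns [[216]]
      branch[1] choose=4:
        H0 returns [432]
        H1 returns [[432]]
      branch[2] choose=6:
        H0 returns [648]
        H1 returns [[648]]
  branch[2] choose=5:
    choose[2, 4, 6] @ H1
      branch[0] choose=2:
        H0 returns [180]
        H1 returns [[180]]
      branch[1] choose=4:
        H0 returns [360]
        H1 returns [[360]]
      branch[2] choose=6:
        H0 returns [540]
        H1 returns [[540]]
= [[144], [288], [432], [216], [432], [648], [180], [360], [540]]

Answer: [[144], [288], [432], [216], [432], [648], [180], [360], [540]]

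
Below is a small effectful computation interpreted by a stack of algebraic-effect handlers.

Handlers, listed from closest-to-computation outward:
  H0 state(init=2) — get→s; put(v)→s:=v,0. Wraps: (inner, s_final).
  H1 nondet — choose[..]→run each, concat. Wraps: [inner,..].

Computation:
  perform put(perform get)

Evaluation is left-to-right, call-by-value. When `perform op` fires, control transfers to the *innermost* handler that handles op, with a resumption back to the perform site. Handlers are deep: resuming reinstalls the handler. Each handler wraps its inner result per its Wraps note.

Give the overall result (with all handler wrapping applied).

Answer: [(0, 2)]

Step-by-step:
get @ H0 ⇒ 2
put(2) @ H0 ⇒ s:=2
H0 returns (0, 2)
H1 returns [(0, 2)]
= [(0, 2)]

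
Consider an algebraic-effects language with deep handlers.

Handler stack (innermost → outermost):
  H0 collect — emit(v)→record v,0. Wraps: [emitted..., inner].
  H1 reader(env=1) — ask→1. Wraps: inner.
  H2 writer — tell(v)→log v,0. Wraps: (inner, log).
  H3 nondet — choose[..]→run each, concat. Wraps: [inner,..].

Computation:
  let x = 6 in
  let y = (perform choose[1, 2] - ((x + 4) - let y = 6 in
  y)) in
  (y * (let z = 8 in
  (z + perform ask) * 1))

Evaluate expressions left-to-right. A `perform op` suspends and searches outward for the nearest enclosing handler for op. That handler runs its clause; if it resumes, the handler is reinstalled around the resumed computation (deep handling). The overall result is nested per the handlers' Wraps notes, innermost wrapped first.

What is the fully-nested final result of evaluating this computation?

Answer: [([-27], ()), ([-18], ())]

Evaluation trace:
choose[1, 2] @ H3
  branch[0] choose=1:
    ask @ H1 ⇒ 1
    H0 returns [-27]
    H1 returns [-27]
    H2 returns ([-27], ())
    H3 returns [([-27], ())]
  branch[1] choose=2:
    ask @ H1 ⇒ 1
    H0 returns [-18]
    H1 returns [-18]
    H2 returns ([-18], ())
    H3 returns [([-18], ())]
= [([-27], ()), ([-18], ())]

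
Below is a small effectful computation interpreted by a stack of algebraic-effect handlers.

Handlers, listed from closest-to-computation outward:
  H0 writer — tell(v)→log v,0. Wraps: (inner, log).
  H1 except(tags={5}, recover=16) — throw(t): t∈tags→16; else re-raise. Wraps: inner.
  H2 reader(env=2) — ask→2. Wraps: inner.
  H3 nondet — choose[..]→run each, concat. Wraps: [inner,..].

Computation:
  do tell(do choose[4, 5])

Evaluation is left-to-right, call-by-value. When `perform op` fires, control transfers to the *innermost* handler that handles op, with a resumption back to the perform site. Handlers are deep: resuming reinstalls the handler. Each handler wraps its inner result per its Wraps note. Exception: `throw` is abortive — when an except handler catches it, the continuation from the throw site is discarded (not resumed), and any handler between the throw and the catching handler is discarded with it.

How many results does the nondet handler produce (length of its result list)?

Step-by-step:
choose[4, 5] @ H3
  branch[0] choose=4:
    tell(4) @ H0 ⇒ log+=4
    H0 returns (0, (4))
    H1 returns (0, (4))
    H2 returns (0, (4))
    H3 returns [(0, (4))]
  branch[1] choose=5:
    tell(5) @ H0 ⇒ log+=5
    H0 returns (0, (5))
    H1 returns (0, (5))
    H2 returns (0, (5))
    H3 returns [(0, (5))]
= [(0, (4)), (0, (5))]

Answer: 2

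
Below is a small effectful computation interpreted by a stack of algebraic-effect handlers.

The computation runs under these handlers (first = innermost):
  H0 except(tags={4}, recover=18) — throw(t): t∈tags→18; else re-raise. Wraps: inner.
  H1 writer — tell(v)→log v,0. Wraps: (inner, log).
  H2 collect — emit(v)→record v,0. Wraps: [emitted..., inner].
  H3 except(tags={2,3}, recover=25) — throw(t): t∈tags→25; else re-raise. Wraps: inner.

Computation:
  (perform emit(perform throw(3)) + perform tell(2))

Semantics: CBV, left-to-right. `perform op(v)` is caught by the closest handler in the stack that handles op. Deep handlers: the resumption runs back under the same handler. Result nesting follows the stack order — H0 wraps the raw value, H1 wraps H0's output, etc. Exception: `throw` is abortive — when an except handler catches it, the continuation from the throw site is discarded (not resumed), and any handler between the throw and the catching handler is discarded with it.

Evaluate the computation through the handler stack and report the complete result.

Answer: 25

Working:
throw(3) @ H0 re-raised
throw(3) @ H3 caught ⇒ 25
= 25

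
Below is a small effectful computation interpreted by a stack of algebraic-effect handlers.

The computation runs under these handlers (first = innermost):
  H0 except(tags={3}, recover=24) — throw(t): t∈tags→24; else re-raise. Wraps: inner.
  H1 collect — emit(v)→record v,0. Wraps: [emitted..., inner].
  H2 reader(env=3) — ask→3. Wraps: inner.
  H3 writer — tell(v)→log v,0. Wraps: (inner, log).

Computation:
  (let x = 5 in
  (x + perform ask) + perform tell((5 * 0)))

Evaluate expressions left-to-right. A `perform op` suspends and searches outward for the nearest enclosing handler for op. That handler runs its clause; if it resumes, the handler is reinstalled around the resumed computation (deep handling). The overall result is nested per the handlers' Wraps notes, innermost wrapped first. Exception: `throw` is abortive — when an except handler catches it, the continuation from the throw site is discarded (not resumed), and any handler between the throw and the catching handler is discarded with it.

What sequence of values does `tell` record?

Answer: (0)

Working:
ask @ H2 ⇒ 3
tell(0) @ H3 ⇒ log+=0
H0 returns 8
H1 returns [8]
H2 returns [8]
H3 returns ([8], (0))
= ([8], (0))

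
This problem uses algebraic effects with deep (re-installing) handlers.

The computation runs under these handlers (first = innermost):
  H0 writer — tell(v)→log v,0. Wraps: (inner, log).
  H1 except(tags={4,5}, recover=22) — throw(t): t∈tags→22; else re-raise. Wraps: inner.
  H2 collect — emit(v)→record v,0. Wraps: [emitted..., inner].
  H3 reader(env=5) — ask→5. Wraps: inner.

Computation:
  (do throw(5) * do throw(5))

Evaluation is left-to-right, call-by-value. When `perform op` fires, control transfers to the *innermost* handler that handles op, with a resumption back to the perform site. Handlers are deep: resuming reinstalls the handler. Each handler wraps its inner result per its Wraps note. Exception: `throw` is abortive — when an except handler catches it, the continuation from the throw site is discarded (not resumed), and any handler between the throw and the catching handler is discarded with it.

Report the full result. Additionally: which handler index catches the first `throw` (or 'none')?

Working:
throw(5) @ H1 caught ⇒ 22
H2 returns [22]
H3 returns [22]
= [22]

Answer: [22] ; first throw caught by: H1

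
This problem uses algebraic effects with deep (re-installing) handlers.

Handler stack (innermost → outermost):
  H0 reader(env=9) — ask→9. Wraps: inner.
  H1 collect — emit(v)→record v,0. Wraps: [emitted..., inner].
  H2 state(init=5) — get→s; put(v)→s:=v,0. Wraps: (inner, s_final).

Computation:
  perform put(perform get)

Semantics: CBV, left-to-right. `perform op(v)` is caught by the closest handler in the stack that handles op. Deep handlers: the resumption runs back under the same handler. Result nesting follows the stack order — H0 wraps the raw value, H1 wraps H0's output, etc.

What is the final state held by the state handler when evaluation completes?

Evaluation trace:
get @ H2 ⇒ 5
put(5) @ H2 ⇒ s:=5
H0 returns 0
H1 returns [0]
H2 returns ([0], 5)
= ([0], 5)

Answer: 5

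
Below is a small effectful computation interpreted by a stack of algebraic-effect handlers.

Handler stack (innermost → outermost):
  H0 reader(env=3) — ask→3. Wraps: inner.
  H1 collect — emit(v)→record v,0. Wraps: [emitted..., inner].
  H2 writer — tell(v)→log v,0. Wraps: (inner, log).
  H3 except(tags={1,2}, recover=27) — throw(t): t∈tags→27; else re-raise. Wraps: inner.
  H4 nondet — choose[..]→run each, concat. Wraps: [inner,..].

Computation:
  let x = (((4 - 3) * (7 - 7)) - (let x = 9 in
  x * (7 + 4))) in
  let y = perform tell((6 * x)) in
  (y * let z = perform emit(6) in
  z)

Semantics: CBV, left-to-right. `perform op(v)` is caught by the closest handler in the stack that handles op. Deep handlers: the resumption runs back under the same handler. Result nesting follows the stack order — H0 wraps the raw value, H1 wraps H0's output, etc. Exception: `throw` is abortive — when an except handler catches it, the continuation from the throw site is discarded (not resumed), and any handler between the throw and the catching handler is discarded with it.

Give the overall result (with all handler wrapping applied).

Answer: [([6, 0], (-594))]

Working:
tell(-594) @ H2 ⇒ log+=-594
emit(6) @ H1 ⇒ out+=6
H0 returns 0
H1 returns [6, 0]
H2 returns ([6, 0], (-594))
H3 returns ([6, 0], (-594))
H4 returns [([6, 0], (-594))]
= [([6, 0], (-594))]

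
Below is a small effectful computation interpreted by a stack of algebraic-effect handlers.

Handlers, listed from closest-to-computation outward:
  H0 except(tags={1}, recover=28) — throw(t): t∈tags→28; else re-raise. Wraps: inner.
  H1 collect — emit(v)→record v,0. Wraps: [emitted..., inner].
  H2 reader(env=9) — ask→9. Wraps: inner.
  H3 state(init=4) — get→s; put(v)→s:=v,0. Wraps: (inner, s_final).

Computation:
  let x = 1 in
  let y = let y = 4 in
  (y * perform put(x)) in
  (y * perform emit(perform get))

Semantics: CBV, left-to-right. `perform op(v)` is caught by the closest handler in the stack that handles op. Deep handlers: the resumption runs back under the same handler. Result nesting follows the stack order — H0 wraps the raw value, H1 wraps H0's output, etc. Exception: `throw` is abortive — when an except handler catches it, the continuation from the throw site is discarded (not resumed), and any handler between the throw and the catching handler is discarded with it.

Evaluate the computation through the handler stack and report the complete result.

Answer: ([1, 0], 1)

Working:
put(1) @ H3 ⇒ s:=1
get @ H3 ⇒ 1
emit(1) @ H1 ⇒ out+=1
H0 returns 0
H1 returns [1, 0]
H2 returns [1, 0]
H3 returns ([1, 0], 1)
= ([1, 0], 1)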